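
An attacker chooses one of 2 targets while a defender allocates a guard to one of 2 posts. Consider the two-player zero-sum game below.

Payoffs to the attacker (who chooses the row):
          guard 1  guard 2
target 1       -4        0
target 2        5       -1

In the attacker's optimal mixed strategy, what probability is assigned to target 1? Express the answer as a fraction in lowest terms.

Row minima are -4 and -1, so the attacker's maximin is -1; column maxima are 5 and 0, so the defender's minimax is 0. These differ, so the equilibrium is in mixed strategies.
Let the attacker play target 1 with probability p. The defender is indifferent when −4p + 5(1−p) = −(1−p), giving p = 3/5.

3/5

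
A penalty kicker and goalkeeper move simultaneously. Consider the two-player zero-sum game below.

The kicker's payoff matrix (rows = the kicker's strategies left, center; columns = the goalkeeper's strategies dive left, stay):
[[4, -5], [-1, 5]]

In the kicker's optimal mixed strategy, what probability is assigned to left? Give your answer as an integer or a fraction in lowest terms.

Row minima are -5 and -1, so the kicker's maximin is -1; column maxima are 4 and 5, so the goalkeeper's minimax is 4. These differ, so the equilibrium is in mixed strategies.
Let the kicker play left with probability p. The goalkeeper is indifferent when 4p − (1−p) = −5p + 5(1−p), giving p = 2/5.

2/5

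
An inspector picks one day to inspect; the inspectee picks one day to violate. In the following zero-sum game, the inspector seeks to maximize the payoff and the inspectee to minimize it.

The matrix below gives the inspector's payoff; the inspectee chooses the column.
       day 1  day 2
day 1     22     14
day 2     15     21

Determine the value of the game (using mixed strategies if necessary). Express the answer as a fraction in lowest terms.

18

Row minima are 14 and 15, so the inspector's maximin is 15; column maxima are 22 and 21, so the inspectee's minimax is 21. These differ, so the equilibrium is in mixed strategies.
Let the inspector play day 1 with probability p. The inspectee is indifferent when 22p + 15(1−p) = 14p + 21(1−p), giving p = 3/7.
Let the inspectee play day 1 with probability q. The inspector is indifferent when 22q + 14(1−q) = 15q + 21(1−q), giving q = 1/2.
The value is 22·(1/2) + (14)·(1/2) = 18.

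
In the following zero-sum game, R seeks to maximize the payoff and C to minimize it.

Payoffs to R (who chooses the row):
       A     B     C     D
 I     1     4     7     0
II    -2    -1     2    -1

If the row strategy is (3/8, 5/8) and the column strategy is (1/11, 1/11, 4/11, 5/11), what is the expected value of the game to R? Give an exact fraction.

Against (1/11, 1/11, 4/11, 5/11), each row's expected payoff is I: 3; II: 0.
Taking the (3/8, 5/8)-weighted average: (3/8)·(3) + (5/8)·(0) = 9/8.

9/8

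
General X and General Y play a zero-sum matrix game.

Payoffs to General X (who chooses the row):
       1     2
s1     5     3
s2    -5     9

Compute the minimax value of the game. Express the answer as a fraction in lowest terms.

Row minima are 3 and -5, so General X's maximin is 3; column maxima are 5 and 9, so General Y's minimax is 5. These differ, so the equilibrium is in mixed strategies.
Let General X play s1 with probability p. General Y is indifferent when 5p − 5(1−p) = 3p + 9(1−p), giving p = 7/8.
Let General Y play 1 with probability q. General X is indifferent when 5q + 3(1−q) = −5q + 9(1−q), giving q = 3/8.
The value is 5·(3/8) + (3)·(5/8) = 15/4.

15/4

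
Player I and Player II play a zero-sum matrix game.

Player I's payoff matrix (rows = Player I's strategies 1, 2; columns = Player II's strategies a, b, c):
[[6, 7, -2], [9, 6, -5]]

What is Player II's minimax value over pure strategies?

-2

The worst case (largest entry) in each column is a: 9, b: 7, c: -2.
The best (smallest) of these is -2.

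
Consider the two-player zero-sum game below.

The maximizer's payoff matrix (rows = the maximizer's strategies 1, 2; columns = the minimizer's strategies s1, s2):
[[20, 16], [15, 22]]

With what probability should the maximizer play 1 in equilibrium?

7/11

Row minima are 16 and 15, so the maximizer's maximin is 16; column maxima are 20 and 22, so the minimizer's minimax is 20. These differ, so the equilibrium is in mixed strategies.
Let the maximizer play 1 with probability p. The minimizer is indifferent when 20p + 15(1−p) = 16p + 22(1−p), giving p = 7/11.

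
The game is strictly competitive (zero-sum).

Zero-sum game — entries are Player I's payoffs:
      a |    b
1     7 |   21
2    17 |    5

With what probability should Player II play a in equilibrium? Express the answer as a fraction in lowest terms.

Row minima are 7 and 5, so Player I's maximin is 7; column maxima are 17 and 21, so Player II's minimax is 17. These differ, so the equilibrium is in mixed strategies.
Let Player II play a with probability q. Player I is indifferent when 7q + 21(1−q) = 17q + 5(1−q), giving q = 8/13.

8/13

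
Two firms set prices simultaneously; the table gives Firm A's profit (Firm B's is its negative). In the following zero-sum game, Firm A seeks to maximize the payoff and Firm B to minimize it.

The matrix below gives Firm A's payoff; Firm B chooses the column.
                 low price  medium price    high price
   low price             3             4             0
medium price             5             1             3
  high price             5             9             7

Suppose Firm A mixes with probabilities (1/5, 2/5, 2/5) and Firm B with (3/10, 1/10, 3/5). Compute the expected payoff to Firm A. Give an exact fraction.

Against (3/10, 1/10, 3/5), each row's expected payoff is low price: 13/10; medium price: 17/5; high price: 33/5.
Taking the (1/5, 2/5, 2/5)-weighted average: (1/5)·(13/10) + (2/5)·(17/5) + (2/5)·(33/5) = 213/50.

213/50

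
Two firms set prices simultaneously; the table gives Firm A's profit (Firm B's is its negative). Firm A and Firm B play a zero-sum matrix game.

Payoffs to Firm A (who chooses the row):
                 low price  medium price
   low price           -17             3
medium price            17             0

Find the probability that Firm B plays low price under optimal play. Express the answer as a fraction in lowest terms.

Row minima are -17 and 0, so Firm A's maximin is 0; column maxima are 17 and 3, so Firm B's minimax is 3. These differ, so the equilibrium is in mixed strategies.
Let Firm B play low price with probability q. Firm A is indifferent when −17q + 3(1−q) = 17q, giving q = 3/37.

3/37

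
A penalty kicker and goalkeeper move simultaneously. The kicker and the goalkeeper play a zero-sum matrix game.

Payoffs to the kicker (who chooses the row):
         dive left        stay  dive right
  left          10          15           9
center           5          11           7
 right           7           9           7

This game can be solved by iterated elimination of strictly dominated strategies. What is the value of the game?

Column stay is strictly dominated by dive left for the goalkeeper (10<15, 5<11, 7<9); eliminate stay.
Row center is strictly dominated by row left (10>5, 9>7); eliminate center.
Row right is strictly dominated by row left (10>7, 9>7); eliminate right.
Column dive left is strictly dominated by dive right for the goalkeeper (9<10); eliminate dive left.
Only (left, dive right) remains, with payoff 9.

9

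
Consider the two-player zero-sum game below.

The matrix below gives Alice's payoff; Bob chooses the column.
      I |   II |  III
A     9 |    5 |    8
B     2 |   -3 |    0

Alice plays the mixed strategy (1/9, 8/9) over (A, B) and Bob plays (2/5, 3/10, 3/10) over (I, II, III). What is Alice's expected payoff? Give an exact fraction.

Against (2/5, 3/10, 3/10), each row's expected payoff is A: 15/2; B: -1/10.
Taking the (1/9, 8/9)-weighted average: (1/9)·(15/2) + (8/9)·(-1/10) = 67/90.

67/90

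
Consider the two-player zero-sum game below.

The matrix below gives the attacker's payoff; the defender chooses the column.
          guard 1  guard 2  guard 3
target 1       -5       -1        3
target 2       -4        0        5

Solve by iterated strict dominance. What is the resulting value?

Column guard 3 is strictly dominated by guard 1 for the defender (-5<3, -4<5); eliminate guard 3.
Row target 1 is strictly dominated by row target 2 (-4>-5, 0>-1); eliminate target 1.
Column guard 2 is strictly dominated by guard 1 for the defender (-4<0); eliminate guard 2.
Only (target 2, guard 1) remains, with payoff -4.

-4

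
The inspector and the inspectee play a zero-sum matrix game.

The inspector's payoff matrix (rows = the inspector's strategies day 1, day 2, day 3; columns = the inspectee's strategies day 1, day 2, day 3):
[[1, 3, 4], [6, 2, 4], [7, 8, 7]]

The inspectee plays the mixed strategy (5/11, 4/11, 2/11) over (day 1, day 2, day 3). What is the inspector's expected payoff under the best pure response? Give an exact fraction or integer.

day 1: (1)·(5/11) + (3)·(4/11) + (4)·(2/11) = 25/11.
day 2: (6)·(5/11) + (2)·(4/11) + (4)·(2/11) = 46/11.
day 3: (7)·(5/11) + (8)·(4/11) + (7)·(2/11) = 81/11.
The best pure response is day 3 with expected payoff 81/11.

81/11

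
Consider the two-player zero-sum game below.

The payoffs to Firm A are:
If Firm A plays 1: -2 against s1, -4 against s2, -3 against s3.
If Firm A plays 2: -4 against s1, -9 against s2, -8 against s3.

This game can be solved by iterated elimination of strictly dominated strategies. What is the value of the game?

-4

Row 2 is strictly dominated by row 1 (-2>-4, -4>-9, -3>-8); eliminate 2.
Column s1 is strictly dominated by s2 for Firm B (-4<-2); eliminate s1.
Column s3 is strictly dominated by s2 for Firm B (-4<-3); eliminate s3.
Only (1, s2) remains, with payoff -4.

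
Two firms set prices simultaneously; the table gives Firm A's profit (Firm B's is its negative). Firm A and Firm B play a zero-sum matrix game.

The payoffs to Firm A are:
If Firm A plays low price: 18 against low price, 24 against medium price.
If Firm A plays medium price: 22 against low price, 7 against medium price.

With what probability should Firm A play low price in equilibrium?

Row minima are 18 and 7, so Firm A's maximin is 18; column maxima are 22 and 24, so Firm B's minimax is 22. These differ, so the equilibrium is in mixed strategies.
Let Firm A play low price with probability p. Firm B is indifferent when 18p + 22(1−p) = 24p + 7(1−p), giving p = 5/7.

5/7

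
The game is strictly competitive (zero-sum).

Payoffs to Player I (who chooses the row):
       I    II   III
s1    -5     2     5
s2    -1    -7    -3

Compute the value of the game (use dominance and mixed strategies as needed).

Column III is strictly dominated by II for Player II (it gives Player I more in every row).
The remaining 2×2 game on (s1, s2) × (I, II) has no saddle point. Let Player I play s1 with probability p; indifference gives −5p − (1−p) = 2p − 7(1−p), so p = 6/13.
Similarly Player II's optimal q on I is 9/13, and the value is -5·(9/13) + (2)·(4/13) = -37/13.

-37/13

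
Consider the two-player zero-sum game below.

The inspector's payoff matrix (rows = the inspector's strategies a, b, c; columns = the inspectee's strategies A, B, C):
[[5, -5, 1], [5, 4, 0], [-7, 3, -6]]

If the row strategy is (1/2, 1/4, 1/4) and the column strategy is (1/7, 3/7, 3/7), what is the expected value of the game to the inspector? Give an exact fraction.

-13/28

Against (1/7, 3/7, 3/7), each row's expected payoff is a: -1; b: 17/7; c: -16/7.
Taking the (1/2, 1/4, 1/4)-weighted average: (1/2)·(-1) + (1/4)·(17/7) + (1/4)·(-16/7) = -13/28.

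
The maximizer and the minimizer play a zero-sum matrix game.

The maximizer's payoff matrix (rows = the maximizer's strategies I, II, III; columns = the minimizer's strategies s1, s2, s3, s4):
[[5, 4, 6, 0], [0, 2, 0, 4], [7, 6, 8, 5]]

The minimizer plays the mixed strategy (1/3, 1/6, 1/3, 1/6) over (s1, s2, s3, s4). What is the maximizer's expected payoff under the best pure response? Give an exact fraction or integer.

I: (5)·(1/3) + (4)·(1/6) + (6)·(1/3) + (0)·(1/6) = 13/3.
II: (0)·(1/3) + (2)·(1/6) + (0)·(1/3) + (4)·(1/6) = 1.
III: (7)·(1/3) + (6)·(1/6) + (8)·(1/3) + (5)·(1/6) = 41/6.
The best pure response is III with expected payoff 41/6.

41/6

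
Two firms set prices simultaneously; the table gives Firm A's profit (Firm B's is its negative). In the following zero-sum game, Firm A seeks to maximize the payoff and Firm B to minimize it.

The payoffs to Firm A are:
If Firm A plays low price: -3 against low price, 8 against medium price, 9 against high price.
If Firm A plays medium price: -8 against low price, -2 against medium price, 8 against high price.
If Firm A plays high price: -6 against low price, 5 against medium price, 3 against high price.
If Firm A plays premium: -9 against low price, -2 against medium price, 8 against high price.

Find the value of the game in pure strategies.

-3

Row minima: -3, -8, -6, -9 → Firm A's maximin is -3.
Column maxima: -3, 8, 9 → Firm B's minimax is -3.
They coincide at (low price, low price), so the value is -3.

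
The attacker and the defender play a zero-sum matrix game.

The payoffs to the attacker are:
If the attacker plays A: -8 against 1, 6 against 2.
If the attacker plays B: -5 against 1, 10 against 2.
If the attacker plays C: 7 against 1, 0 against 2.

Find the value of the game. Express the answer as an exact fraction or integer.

35/11

Row A is strictly dominated by row B, so the attacker never plays it.
The remaining 2×2 game on (B, C) × (1, 2) has no saddle point. Let the attacker play B with probability p; indifference gives −5p + 7(1−p) = 10p, so p = 7/22.
Similarly the defender's optimal q on 1 is 5/11, and the value is -5·(5/11) + (10)·(6/11) = 35/11.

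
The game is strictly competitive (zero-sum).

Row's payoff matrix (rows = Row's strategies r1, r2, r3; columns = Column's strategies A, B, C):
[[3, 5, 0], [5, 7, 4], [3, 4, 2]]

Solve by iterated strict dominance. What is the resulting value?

Column B is strictly dominated by A for Column (3<5, 5<7, 3<4); eliminate B.
Column A is strictly dominated by C for Column (0<3, 4<5, 2<3); eliminate A.
Row r3 is strictly dominated by row r2 (4>2); eliminate r3.
Row r1 is strictly dominated by row r2 (4>0); eliminate r1.
Only (r2, C) remains, with payoff 4.

4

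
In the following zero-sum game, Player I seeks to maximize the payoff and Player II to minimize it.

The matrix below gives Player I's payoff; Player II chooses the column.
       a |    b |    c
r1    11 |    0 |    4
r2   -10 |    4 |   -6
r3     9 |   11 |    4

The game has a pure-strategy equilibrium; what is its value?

4

Row minima: 0, -10, 4 → Player I's maximin is 4.
Column maxima: 11, 11, 4 → Player II's minimax is 4.
They coincide at (r3, c), so the value is 4.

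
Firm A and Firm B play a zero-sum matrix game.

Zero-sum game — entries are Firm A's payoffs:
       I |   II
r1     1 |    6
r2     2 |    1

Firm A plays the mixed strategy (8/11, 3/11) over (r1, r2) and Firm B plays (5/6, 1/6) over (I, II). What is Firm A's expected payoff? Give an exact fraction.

Against (5/6, 1/6), each row's expected payoff is r1: 11/6; r2: 11/6.
Taking the (8/11, 3/11)-weighted average: (8/11)·(11/6) + (3/11)·(11/6) = 11/6.

11/6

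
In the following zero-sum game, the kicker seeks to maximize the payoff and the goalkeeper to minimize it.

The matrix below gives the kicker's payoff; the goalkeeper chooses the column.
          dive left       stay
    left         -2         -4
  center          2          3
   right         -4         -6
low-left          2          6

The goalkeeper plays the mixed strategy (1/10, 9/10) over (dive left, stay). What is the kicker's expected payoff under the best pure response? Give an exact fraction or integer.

28/5

left: (-2)·(1/10) + (-4)·(9/10) = -19/5.
center: (2)·(1/10) + (3)·(9/10) = 29/10.
right: (-4)·(1/10) + (-6)·(9/10) = -29/5.
low-left: (2)·(1/10) + (6)·(9/10) = 28/5.
The best pure response is low-left with expected payoff 28/5.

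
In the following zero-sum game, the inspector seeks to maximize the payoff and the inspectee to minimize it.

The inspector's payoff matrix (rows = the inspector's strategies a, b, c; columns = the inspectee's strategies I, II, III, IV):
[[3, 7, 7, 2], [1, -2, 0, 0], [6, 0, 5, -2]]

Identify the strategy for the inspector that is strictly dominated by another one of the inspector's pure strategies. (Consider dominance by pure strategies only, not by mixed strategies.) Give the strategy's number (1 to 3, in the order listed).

Compare b with a: 3 > 1, 7 > -2, 7 > 0, 2 > 0.
So a strictly dominates b for the inspector; b is strictly dominated.

2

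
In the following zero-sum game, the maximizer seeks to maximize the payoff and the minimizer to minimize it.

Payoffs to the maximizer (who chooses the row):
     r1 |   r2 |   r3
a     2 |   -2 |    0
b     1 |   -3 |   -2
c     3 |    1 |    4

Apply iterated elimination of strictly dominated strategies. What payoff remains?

1

Column r1 is strictly dominated by r2 for the minimizer (-2<2, -3<1, 1<3); eliminate r1.
Row b is strictly dominated by row a (-2>-3, 0>-2); eliminate b.
Column r3 is strictly dominated by r2 for the minimizer (-2<0, 1<4); eliminate r3.
Row a is strictly dominated by row c (1>-2); eliminate a.
Only (c, r2) remains, with payoff 1.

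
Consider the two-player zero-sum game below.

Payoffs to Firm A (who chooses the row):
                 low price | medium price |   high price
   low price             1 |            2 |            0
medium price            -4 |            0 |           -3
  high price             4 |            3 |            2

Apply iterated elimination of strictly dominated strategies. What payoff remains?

2

Row low price is strictly dominated by row high price (4>1, 3>2, 2>0); eliminate low price.
Column medium price is strictly dominated by high price for Firm B (-3<0, 2<3); eliminate medium price.
Row medium price is strictly dominated by row high price (4>-4, 2>-3); eliminate medium price.
Column low price is strictly dominated by high price for Firm B (2<4); eliminate low price.
Only (high price, high price) remains, with payoff 2.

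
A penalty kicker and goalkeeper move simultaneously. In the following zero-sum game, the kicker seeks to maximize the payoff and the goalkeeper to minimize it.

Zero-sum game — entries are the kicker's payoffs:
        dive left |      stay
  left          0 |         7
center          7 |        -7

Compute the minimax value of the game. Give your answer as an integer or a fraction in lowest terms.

Row minima are 0 and -7, so the kicker's maximin is 0; column maxima are 7 and 7, so the goalkeeper's minimax is 7. These differ, so the equilibrium is in mixed strategies.
Let the kicker play left with probability p. The goalkeeper is indifferent when 7(1−p) = 7p − 7(1−p), giving p = 2/3.
Let the goalkeeper play dive left with probability q. The kicker is indifferent when 7(1−q) = 7q − 7(1−q), giving q = 2/3.
The value is 0·(2/3) + (7)·(1/3) = 7/3.

7/3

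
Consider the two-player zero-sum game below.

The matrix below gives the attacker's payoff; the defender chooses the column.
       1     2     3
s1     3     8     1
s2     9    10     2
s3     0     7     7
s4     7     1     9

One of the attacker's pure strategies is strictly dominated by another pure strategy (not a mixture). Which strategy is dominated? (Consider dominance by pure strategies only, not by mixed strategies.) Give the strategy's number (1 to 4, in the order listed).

1

Compare s1 with s2: 9 > 3, 10 > 8, 2 > 1.
So s2 strictly dominates s1 for the attacker; s1 is strictly dominated.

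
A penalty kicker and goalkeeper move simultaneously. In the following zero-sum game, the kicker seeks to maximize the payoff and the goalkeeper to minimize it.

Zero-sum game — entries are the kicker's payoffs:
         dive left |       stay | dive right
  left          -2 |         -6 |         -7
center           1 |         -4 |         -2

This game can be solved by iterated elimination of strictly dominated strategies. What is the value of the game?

Column dive left is strictly dominated by stay for the goalkeeper (-6<-2, -4<1); eliminate dive left.
Row left is strictly dominated by row center (-4>-6, -2>-7); eliminate left.
Column dive right is strictly dominated by stay for the goalkeeper (-4<-2); eliminate dive right.
Only (center, stay) remains, with payoff -4.

-4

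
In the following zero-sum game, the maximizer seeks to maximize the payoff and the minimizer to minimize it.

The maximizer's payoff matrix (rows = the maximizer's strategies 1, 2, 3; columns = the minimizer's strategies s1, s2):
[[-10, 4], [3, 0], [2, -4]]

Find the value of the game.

12/17

Row 3 is strictly dominated by row 2, so the maximizer never plays it.
The remaining 2×2 game on (1, 2) × (s1, s2) has no saddle point. Let the maximizer play 1 with probability p; indifference gives −10p + 3(1−p) = 4p, so p = 3/17.
Similarly the minimizer's optimal q on s1 is 4/17, and the value is -10·(4/17) + (4)·(13/17) = 12/17.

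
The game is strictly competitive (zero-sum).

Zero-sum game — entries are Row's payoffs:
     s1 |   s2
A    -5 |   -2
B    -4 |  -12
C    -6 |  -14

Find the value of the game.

-52/11

Row C is strictly dominated by row B, so Row never plays it.
The remaining 2×2 game on (A, B) × (s1, s2) has no saddle point. Let Row play A with probability p; indifference gives −5p − 4(1−p) = −2p − 12(1−p), so p = 8/11.
Similarly Column's optimal q on s1 is 10/11, and the value is -5·(10/11) + (-2)·(1/11) = -52/11.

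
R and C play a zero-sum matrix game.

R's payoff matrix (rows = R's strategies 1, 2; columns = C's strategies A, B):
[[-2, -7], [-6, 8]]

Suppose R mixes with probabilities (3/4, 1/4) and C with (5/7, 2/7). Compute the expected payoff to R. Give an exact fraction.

Against (5/7, 2/7), each row's expected payoff is 1: -24/7; 2: -2.
Taking the (3/4, 1/4)-weighted average: (3/4)·(-24/7) + (1/4)·(-2) = -43/14.

-43/14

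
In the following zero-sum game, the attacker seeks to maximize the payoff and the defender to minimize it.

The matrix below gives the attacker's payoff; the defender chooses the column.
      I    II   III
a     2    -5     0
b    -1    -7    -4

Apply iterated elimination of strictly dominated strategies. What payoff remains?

-5

Column I is strictly dominated by II for the defender (-5<2, -7<-1); eliminate I.
Row b is strictly dominated by row a (-5>-7, 0>-4); eliminate b.
Column III is strictly dominated by II for the defender (-5<0); eliminate III.
Only (a, II) remains, with payoff -5.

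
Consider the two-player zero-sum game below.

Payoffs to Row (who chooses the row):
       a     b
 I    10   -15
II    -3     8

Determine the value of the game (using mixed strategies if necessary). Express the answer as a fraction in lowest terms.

35/36

Row minima are -15 and -3, so Row's maximin is -3; column maxima are 10 and 8, so Column's minimax is 8. These differ, so the equilibrium is in mixed strategies.
Let Row play I with probability p. Column is indifferent when 10p − 3(1−p) = −15p + 8(1−p), giving p = 11/36.
Let Column play a with probability q. Row is indifferent when 10q − 15(1−q) = −3q + 8(1−q), giving q = 23/36.
The value is 10·(23/36) + (-15)·(13/36) = 35/36.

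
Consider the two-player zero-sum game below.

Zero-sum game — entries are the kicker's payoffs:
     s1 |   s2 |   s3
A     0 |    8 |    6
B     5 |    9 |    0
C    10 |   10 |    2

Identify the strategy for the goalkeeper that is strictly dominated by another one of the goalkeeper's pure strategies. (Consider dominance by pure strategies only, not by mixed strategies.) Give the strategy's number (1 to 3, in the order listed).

The goalkeeper prefers columns that give the kicker less. Compare s2 with s3: 6 < 8, 0 < 9, 2 < 10.
So s3 strictly dominates s2 for the goalkeeper; s2 is strictly dominated.

2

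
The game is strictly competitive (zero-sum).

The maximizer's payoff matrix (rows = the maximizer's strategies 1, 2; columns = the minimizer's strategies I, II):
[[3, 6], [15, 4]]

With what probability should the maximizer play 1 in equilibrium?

Row minima are 3 and 4, so the maximizer's maximin is 4; column maxima are 15 and 6, so the minimizer's minimax is 6. These differ, so the equilibrium is in mixed strategies.
Let the maximizer play 1 with probability p. The minimizer is indifferent when 3p + 15(1−p) = 6p + 4(1−p), giving p = 11/14.

11/14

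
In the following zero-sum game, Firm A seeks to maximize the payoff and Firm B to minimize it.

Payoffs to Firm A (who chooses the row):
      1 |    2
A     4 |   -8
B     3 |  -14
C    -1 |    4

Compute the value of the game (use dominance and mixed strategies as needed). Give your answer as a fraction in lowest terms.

Row B is strictly dominated by row A, so Firm A never plays it.
The remaining 2×2 game on (A, C) × (1, 2) has no saddle point. Let Firm A play A with probability p; indifference gives 4p − (1−p) = −8p + 4(1−p), so p = 5/17.
Similarly Firm B's optimal q on 1 is 12/17, and the value is 4·(12/17) + (-8)·(5/17) = 8/17.

8/17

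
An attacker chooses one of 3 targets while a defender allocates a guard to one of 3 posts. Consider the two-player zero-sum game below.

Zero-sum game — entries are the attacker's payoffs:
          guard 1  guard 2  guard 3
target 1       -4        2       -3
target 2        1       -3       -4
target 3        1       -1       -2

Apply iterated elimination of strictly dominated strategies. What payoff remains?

Column guard 2 is strictly dominated by guard 3 for the defender (-3<2, -4<-3, -2<-1); eliminate guard 2.
Row target 1 is strictly dominated by row target 3 (1>-4, -2>-3); eliminate target 1.
Column guard 1 is strictly dominated by guard 3 for the defender (-4<1, -2<1); eliminate guard 1.
Row target 2 is strictly dominated by row target 3 (-2>-4); eliminate target 2.
Only (target 3, guard 3) remains, with payoff -2.

-2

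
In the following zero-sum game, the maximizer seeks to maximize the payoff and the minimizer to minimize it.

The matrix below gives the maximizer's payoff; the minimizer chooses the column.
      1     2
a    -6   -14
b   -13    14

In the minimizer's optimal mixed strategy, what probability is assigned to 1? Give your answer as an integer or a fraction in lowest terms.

Row minima are -14 and -13, so the maximizer's maximin is -13; column maxima are -6 and 14, so the minimizer's minimax is -6. These differ, so the equilibrium is in mixed strategies.
Let the minimizer play 1 with probability q. The maximizer is indifferent when −6q − 14(1−q) = −13q + 14(1−q), giving q = 4/5.

4/5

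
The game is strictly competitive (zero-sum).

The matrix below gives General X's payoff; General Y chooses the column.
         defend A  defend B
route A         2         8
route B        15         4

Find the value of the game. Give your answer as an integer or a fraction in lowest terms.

Row minima are 2 and 4, so General X's maximin is 4; column maxima are 15 and 8, so General Y's minimax is 8. These differ, so the equilibrium is in mixed strategies.
Let General X play route A with probability p. General Y is indifferent when 2p + 15(1−p) = 8p + 4(1−p), giving p = 11/17.
Let General Y play defend A with probability q. General X is indifferent when 2q + 8(1−q) = 15q + 4(1−q), giving q = 4/17.
The value is 2·(4/17) + (8)·(13/17) = 112/17.

112/17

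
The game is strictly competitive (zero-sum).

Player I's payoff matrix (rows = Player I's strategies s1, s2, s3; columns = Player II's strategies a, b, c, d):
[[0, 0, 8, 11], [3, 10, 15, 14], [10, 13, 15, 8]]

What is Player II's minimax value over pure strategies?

The worst case (largest entry) in each column is a: 10, b: 13, c: 15, d: 14.
The best (smallest) of these is 10.

10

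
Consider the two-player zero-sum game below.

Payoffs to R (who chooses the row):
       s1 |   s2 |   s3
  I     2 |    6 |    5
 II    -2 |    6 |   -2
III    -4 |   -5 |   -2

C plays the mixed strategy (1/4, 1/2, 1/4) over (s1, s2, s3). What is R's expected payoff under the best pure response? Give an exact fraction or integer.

I: (2)·(1/4) + (6)·(1/2) + (5)·(1/4) = 19/4.
II: (-2)·(1/4) + (6)·(1/2) + (-2)·(1/4) = 2.
III: (-4)·(1/4) + (-5)·(1/2) + (-2)·(1/4) = -4.
The best pure response is I with expected payoff 19/4.

19/4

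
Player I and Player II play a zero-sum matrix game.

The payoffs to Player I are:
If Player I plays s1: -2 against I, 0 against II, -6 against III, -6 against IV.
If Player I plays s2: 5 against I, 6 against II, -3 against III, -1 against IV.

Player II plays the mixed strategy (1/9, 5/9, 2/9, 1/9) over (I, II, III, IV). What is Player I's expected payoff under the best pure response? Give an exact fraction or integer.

28/9

s1: (-2)·(1/9) + (0)·(5/9) + (-6)·(2/9) + (-6)·(1/9) = -20/9.
s2: (5)·(1/9) + (6)·(5/9) + (-3)·(2/9) + (-1)·(1/9) = 28/9.
The best pure response is s2 with expected payoff 28/9.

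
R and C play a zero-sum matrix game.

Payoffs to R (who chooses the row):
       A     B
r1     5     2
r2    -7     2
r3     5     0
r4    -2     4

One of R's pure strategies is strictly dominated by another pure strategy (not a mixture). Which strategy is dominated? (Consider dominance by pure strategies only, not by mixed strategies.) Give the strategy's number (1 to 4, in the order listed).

2

Compare r2 with r4: -2 > -7, 4 > 2.
So r4 strictly dominates r2 for R; r2 is strictly dominated.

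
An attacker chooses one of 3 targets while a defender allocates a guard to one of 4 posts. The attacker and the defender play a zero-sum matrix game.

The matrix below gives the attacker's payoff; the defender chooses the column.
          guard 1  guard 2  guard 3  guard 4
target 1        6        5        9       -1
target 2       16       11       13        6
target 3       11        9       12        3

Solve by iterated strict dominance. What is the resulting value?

6

Row target 3 is strictly dominated by row target 2 (16>11, 11>9, 13>12, 6>3); eliminate target 3.
Row target 1 is strictly dominated by row target 2 (16>6, 11>5, 13>9, 6>-1); eliminate target 1.
Column guard 2 is strictly dominated by guard 4 for the defender (6<11); eliminate guard 2.
Column guard 1 is strictly dominated by guard 3 for the defender (13<16); eliminate guard 1.
Column guard 3 is strictly dominated by guard 4 for the defender (6<13); eliminate guard 3.
Only (target 2, guard 4) remains, with payoff 6.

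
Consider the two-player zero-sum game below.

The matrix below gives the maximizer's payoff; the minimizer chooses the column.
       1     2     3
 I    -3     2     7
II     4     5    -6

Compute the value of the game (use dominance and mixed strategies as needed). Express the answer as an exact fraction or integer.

Column 2 is strictly dominated by 1 for the minimizer (it gives the maximizer more in every row).
The remaining 2×2 game on (I, II) × (1, 3) has no saddle point. Let the maximizer play I with probability p; indifference gives −3p + 4(1−p) = 7p − 6(1−p), so p = 1/2.
Similarly the minimizer's optimal q on 1 is 13/20, and the value is -3·(13/20) + (7)·(7/20) = 1/2.

1/2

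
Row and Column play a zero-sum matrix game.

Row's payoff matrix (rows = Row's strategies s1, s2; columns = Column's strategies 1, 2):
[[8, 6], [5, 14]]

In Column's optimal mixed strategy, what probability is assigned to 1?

8/11

Row minima are 6 and 5, so Row's maximin is 6; column maxima are 8 and 14, so Column's minimax is 8. These differ, so the equilibrium is in mixed strategies.
Let Column play 1 with probability q. Row is indifferent when 8q + 6(1−q) = 5q + 14(1−q), giving q = 8/11.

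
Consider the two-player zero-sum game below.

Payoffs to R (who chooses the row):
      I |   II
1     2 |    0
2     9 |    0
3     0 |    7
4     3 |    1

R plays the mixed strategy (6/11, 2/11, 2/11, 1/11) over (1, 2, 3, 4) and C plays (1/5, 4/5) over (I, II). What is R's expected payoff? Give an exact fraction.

93/55

Against (1/5, 4/5), each row's expected payoff is 1: 2/5; 2: 9/5; 3: 28/5; 4: 7/5.
Taking the (6/11, 2/11, 2/11, 1/11)-weighted average: (6/11)·(2/5) + (2/11)·(9/5) + (2/11)·(28/5) + (1/11)·(7/5) = 93/55.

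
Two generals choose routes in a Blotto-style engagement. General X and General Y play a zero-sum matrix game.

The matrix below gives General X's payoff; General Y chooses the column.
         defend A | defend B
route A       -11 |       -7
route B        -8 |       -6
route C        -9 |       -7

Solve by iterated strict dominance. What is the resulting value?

-8

Column defend B is strictly dominated by defend A for General Y (-11<-7, -8<-6, -9<-7); eliminate defend B.
Row route A is strictly dominated by row route B (-8>-11); eliminate route A.
Row route C is strictly dominated by row route B (-8>-9); eliminate route C.
Only (route B, defend A) remains, with payoff -8.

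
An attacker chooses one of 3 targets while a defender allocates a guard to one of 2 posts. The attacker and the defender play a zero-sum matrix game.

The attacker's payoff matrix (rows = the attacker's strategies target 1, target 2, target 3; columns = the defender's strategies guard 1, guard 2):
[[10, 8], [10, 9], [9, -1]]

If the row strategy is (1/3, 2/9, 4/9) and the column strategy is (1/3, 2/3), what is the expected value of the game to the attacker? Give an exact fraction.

Against (1/3, 2/3), each row's expected payoff is target 1: 26/3; target 2: 28/3; target 3: 7/3.
Taking the (1/3, 2/9, 4/9)-weighted average: (1/3)·(26/3) + (2/9)·(28/3) + (4/9)·(7/3) = 6.

6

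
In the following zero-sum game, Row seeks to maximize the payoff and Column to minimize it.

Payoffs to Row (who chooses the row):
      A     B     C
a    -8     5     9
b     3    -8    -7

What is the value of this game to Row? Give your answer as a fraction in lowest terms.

-49/24

Column C is strictly dominated by B for Column (it gives Row more in every row).
The remaining 2×2 game on (a, b) × (A, B) has no saddle point. Let Row play a with probability p; indifference gives −8p + 3(1−p) = 5p − 8(1−p), so p = 11/24.
Similarly Column's optimal q on A is 13/24, and the value is -8·(13/24) + (5)·(11/24) = -49/24.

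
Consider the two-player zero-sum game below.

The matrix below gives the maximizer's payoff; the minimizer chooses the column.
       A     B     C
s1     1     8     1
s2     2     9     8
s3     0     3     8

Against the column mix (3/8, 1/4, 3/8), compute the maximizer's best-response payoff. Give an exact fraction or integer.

6

s1: (1)·(3/8) + (8)·(1/4) + (1)·(3/8) = 11/4.
s2: (2)·(3/8) + (9)·(1/4) + (8)·(3/8) = 6.
s3: (0)·(3/8) + (3)·(1/4) + (8)·(3/8) = 15/4.
The best pure response is s2 with expected payoff 6.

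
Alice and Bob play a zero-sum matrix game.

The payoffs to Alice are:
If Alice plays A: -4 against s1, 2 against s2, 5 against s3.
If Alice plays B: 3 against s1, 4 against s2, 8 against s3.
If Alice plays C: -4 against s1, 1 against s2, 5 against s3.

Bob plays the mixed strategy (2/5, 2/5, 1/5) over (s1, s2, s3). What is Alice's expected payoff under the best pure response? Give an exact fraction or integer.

22/5

A: (-4)·(2/5) + (2)·(2/5) + (5)·(1/5) = 1/5.
B: (3)·(2/5) + (4)·(2/5) + (8)·(1/5) = 22/5.
C: (-4)·(2/5) + (1)·(2/5) + (5)·(1/5) = -1/5.
The best pure response is B with expected payoff 22/5.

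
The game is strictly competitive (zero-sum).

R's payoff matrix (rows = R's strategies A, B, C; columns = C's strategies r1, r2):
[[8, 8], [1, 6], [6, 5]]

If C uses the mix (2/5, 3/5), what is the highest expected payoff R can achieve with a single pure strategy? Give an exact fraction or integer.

A: (8)·(2/5) + (8)·(3/5) = 8.
B: (1)·(2/5) + (6)·(3/5) = 4.
C: (6)·(2/5) + (5)·(3/5) = 27/5.
The best pure response is A with expected payoff 8.

8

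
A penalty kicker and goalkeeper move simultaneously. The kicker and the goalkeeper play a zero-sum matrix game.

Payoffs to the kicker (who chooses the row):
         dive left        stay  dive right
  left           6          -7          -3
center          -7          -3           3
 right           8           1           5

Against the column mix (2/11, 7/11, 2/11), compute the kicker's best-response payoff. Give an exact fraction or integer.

3

left: (6)·(2/11) + (-7)·(7/11) + (-3)·(2/11) = -43/11.
center: (-7)·(2/11) + (-3)·(7/11) + (3)·(2/11) = -29/11.
right: (8)·(2/11) + (1)·(7/11) + (5)·(2/11) = 3.
The best pure response is right with expected payoff 3.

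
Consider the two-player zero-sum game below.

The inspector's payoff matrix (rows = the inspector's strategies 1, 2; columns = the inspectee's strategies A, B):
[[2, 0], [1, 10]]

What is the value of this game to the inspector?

Row minima are 0 and 1, so the inspector's maximin is 1; column maxima are 2 and 10, so the inspectee's minimax is 2. These differ, so the equilibrium is in mixed strategies.
Let the inspector play 1 with probability p. The inspectee is indifferent when 2p + (1−p) = 10(1−p), giving p = 9/11.
Let the inspectee play A with probability q. The inspector is indifferent when 2q = q + 10(1−q), giving q = 10/11.
The value is 2·(10/11) + (0)·(1/11) = 20/11.

20/11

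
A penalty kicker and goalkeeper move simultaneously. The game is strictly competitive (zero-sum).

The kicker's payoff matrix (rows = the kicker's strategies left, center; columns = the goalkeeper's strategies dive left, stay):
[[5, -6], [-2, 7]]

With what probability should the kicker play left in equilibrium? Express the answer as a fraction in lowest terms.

Row minima are -6 and -2, so the kicker's maximin is -2; column maxima are 5 and 7, so the goalkeeper's minimax is 5. These differ, so the equilibrium is in mixed strategies.
Let the kicker play left with probability p. The goalkeeper is indifferent when 5p − 2(1−p) = −6p + 7(1−p), giving p = 9/20.

9/20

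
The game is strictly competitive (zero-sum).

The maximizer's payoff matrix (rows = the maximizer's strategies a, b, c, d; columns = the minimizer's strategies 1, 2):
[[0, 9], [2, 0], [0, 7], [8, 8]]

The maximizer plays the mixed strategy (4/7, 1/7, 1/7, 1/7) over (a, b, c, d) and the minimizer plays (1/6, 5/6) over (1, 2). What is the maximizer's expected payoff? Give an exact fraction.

Against (1/6, 5/6), each row's expected payoff is a: 15/2; b: 1/3; c: 35/6; d: 8.
Taking the (4/7, 1/7, 1/7, 1/7)-weighted average: (4/7)·(15/2) + (1/7)·(1/3) + (1/7)·(35/6) + (1/7)·(8) = 265/42.

265/42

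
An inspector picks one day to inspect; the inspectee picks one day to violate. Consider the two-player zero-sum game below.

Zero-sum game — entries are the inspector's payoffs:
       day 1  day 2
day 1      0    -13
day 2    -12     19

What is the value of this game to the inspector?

-39/11

Row minima are -13 and -12, so the inspector's maximin is -12; column maxima are 0 and 19, so the inspectee's minimax is 0. These differ, so the equilibrium is in mixed strategies.
Let the inspector play day 1 with probability p. The inspectee is indifferent when −12(1−p) = −13p + 19(1−p), giving p = 31/44.
Let the inspectee play day 1 with probability q. The inspector is indifferent when −13(1−q) = −12q + 19(1−q), giving q = 8/11.
The value is 0·(8/11) + (-13)·(3/11) = -39/11.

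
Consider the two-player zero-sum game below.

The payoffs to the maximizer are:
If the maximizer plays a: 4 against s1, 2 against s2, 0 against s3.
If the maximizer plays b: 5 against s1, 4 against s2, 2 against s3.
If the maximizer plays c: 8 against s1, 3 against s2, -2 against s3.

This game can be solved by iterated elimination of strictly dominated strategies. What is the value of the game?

2

Column s2 is strictly dominated by s3 for the minimizer (0<2, 2<4, -2<3); eliminate s2.
Column s1 is strictly dominated by s3 for the minimizer (0<4, 2<5, -2<8); eliminate s1.
Row a is strictly dominated by row b (2>0); eliminate a.
Row c is strictly dominated by row b (2>-2); eliminate c.
Only (b, s3) remains, with payoff 2.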